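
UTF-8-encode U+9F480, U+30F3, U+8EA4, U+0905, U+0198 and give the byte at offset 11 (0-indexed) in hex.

U+9F480 → 4-byte form F2 9F 92 80 at offsets 0–3.
U+30F3 → 3-byte form E3 83 B3 at offsets 4–6.
U+8EA4 → 3-byte form E8 BA A4 at offsets 7–9.
U+0905 → 3-byte form E0 A4 85 at offsets 10–12.
Offset 11 falls in char 4's range; it's byte 2 of E0 A4 85 = 0xA4.

0xA4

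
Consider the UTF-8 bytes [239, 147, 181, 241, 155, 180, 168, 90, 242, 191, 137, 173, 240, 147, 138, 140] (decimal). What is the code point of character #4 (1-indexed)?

U+BF26D

Offset 0: leading byte 0xEF = 11101111 → 3-byte char #1 = EF 93 B5.
Offset 3: leading byte 0xF1 = 11110001 → 4-byte char #2 = F1 9B B4 A8.
Offset 7: leading byte 0x5A = 01011010 → 1-byte char #3 = 5A.
Offset 8: leading byte 0xF2 = 11110010 → 4-byte char #4 = F2 BF 89 AD.
Leading byte 0xF2 = 11110010 matches 11110xxx → 4-byte sequence.
Byte 1: 0xF2 = 11110010, payload 010 (3 bits).
Byte 2: 0xBF = 10111111 (10xxxxxx ✓), payload 111111.
Byte 3: 0x89 = 10001001 (10xxxxxx ✓), payload 001001.
Byte 4: 0xAD = 10101101 (10xxxxxx ✓), payload 101101.
Concatenate: 010111111001001101101 = 0xBF26D (21 bits → U+BF26D).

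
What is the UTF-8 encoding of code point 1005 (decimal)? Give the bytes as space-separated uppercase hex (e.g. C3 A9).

CF AD

U+03ED = 0x3ED = 1005 decimal. In range U+0080–U+07FF → 2-byte form: 110xxxxx 10xxxxxx.
Binary (11 bits): 01111101101.
Split 5+6: 01111 | 101101.
Byte 1: 11001111 = 0xCF.
Byte 2: 10101101 = 0xAD.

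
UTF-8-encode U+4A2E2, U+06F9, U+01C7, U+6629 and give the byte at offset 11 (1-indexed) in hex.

1-indexed offset 11 is 0-indexed offset 10.
U+4A2E2 → 4-byte form F1 8A 8B A2 at offsets 0–3.
U+06F9 → 2-byte form DB B9 at offsets 4–5.
U+01C7 → 2-byte form C7 87 at offsets 6–7.
U+6629 → 3-byte form E6 98 A9 at offsets 8–10.
Offset 10 falls in char 4's range; it's byte 3 of E6 98 A9 = 0xA9.

0xA9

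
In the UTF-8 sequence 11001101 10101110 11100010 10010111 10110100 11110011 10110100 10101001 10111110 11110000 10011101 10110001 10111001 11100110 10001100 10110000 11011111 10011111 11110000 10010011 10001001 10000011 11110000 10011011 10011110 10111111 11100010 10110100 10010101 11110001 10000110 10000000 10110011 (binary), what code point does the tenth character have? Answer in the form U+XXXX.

U+46033

Offset 0: leading byte 0xCD = 11001101 → 2-byte char #1 = CD AE.
Offset 2: leading byte 0xE2 = 11100010 → 3-byte char #2 = E2 97 B4.
Offset 5: leading byte 0xF3 = 11110011 → 4-byte char #3 = F3 B4 A9 BE.
Offset 9: leading byte 0xF0 = 11110000 → 4-byte char #4 = F0 9D B1 B9.
Offset 13: leading byte 0xE6 = 11100110 → 3-byte char #5 = E6 8C B0.
Offset 16: leading byte 0xDF = 11011111 → 2-byte char #6 = DF 9F.
Offset 18: leading byte 0xF0 = 11110000 → 4-byte char #7 = F0 93 89 83.
Offset 22: leading byte 0xF0 = 11110000 → 4-byte char #8 = F0 9B 9E BF.
Offset 26: leading byte 0xE2 = 11100010 → 3-byte char #9 = E2 B4 95.
Offset 29: leading byte 0xF1 = 11110001 → 4-byte char #10 = F1 86 80 B3.
Leading byte 0xF1 = 11110001 matches 11110xxx → 4-byte sequence.
Byte 1: 0xF1 = 11110001, payload 001 (3 bits).
Byte 2: 0x86 = 10000110 (10xxxxxx ✓), payload 000110.
Byte 3: 0x80 = 10000000 (10xxxxxx ✓), payload 000000.
Byte 4: 0xB3 = 10110011 (10xxxxxx ✓), payload 110011.
Concatenate: 001000110000000110011 = 0x46033 (21 bits → U+46033).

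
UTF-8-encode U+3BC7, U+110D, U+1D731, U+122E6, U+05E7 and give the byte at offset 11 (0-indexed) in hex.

0x92

U+3BC7 → 3-byte form E3 AF 87 at offsets 0–2.
U+110D → 3-byte form E1 84 8D at offsets 3–5.
U+1D731 → 4-byte form F0 9D 9C B1 at offsets 6–9.
U+122E6 → 4-byte form F0 92 8B A6 at offsets 10–13.
Offset 11 falls in char 4's range; it's byte 2 of F0 92 8B A6 = 0x92.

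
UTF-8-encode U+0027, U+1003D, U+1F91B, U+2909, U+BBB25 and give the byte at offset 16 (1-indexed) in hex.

1-indexed offset 16 is 0-indexed offset 15.
U+0027 → 1-byte form 27 at offsets 0–0.
U+1003D → 4-byte form F0 90 80 BD at offsets 1–4.
U+1F91B → 4-byte form F0 9F A4 9B at offsets 5–8.
U+2909 → 3-byte form E2 A4 89 at offsets 9–11.
U+BBB25 → 4-byte form F2 BB AC A5 at offsets 12–15.
Offset 15 falls in char 5's range; it's byte 4 of F2 BB AC A5 = 0xA5.

0xA5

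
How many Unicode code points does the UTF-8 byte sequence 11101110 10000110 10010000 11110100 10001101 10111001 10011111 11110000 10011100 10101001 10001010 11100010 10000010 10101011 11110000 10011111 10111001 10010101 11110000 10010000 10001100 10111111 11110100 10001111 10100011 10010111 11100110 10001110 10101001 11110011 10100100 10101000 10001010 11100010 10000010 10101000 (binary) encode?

Byte at offset 0: 0xEE = 11101110 → 3-byte char (#1). Advance 3.
Byte at offset 3: 0xF4 = 11110100 → 4-byte char (#2). Advance 4.
Byte at offset 7: 0xF0 = 11110000 → 4-byte char (#3). Advance 4.
Byte at offset 11: 0xE2 = 11100010 → 3-byte char (#4). Advance 3.
Byte at offset 14: 0xF0 = 11110000 → 4-byte char (#5). Advance 4.
Byte at offset 18: 0xF0 = 11110000 → 4-byte char (#6). Advance 4.
Byte at offset 22: 0xF4 = 11110100 → 4-byte char (#7). Advance 4.
Byte at offset 26: 0xE6 = 11100110 → 3-byte char (#8). Advance 3.
Byte at offset 29: 0xF3 = 11110011 → 4-byte char (#9). Advance 4.
Byte at offset 33: 0xE2 = 11100010 → 3-byte char (#10). Advance 3.
Reached end at offset 36 after 10 code points.

10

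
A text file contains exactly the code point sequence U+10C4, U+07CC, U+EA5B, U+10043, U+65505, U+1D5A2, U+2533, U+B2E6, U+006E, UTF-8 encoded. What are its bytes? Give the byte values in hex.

U+10C4: 3-byte form → E1 83 84.
U+07CC: 2-byte form → DF 8C.
U+EA5B: 3-byte form → EE A9 9B.
U+10043: 4-byte form → F0 90 81 83.
U+65505: 4-byte form → F1 A5 94 85.
U+1D5A2: 4-byte form → F0 9D 96 A2.
U+2533: 3-byte form → E2 94 B3.
U+B2E6: 3-byte form → EB 8B A6.
U+006E: 1-byte form → 6E.
Concatenated (27 bytes): E1 83 84 DF 8C EE A9 9B F0 90 81 83 F1 A5 94 85 F0 9D 96 A2 E2 94 B3 EB 8B A6 6E.

E1 83 84 DF 8C EE A9 9B F0 90 81 83 F1 A5 94 85 F0 9D 96 A2 E2 94 B3 EB 8B A6 6E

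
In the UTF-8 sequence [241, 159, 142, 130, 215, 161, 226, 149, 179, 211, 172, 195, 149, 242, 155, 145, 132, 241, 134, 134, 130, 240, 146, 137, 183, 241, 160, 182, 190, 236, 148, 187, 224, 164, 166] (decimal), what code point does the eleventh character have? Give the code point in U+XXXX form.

Offset 0: leading byte 0xF1 = 11110001 → 4-byte char #1 = F1 9F 8E 82.
Offset 4: leading byte 0xD7 = 11010111 → 2-byte char #2 = D7 A1.
Offset 6: leading byte 0xE2 = 11100010 → 3-byte char #3 = E2 95 B3.
Offset 9: leading byte 0xD3 = 11010011 → 2-byte char #4 = D3 AC.
Offset 11: leading byte 0xC3 = 11000011 → 2-byte char #5 = C3 95.
Offset 13: leading byte 0xF2 = 11110010 → 4-byte char #6 = F2 9B 91 84.
Offset 17: leading byte 0xF1 = 11110001 → 4-byte char #7 = F1 86 86 82.
Offset 21: leading byte 0xF0 = 11110000 → 4-byte char #8 = F0 92 89 B7.
Offset 25: leading byte 0xF1 = 11110001 → 4-byte char #9 = F1 A0 B6 BE.
Offset 29: leading byte 0xEC = 11101100 → 3-byte char #10 = EC 94 BB.
Offset 32: leading byte 0xE0 = 11100000 → 3-byte char #11 = E0 A4 A6.
Leading byte 0xE0 = 11100000 matches 1110xxxx → 3-byte sequence.
Byte 1: 0xE0 = 11100000, payload 0000 (4 bits).
Byte 2: 0xA4 = 10100100 (10xxxxxx ✓), payload 100100.
Byte 3: 0xA6 = 10100110 (10xxxxxx ✓), payload 100110.
Concatenate: 0000100100100110 = 0x926 (16 bits → U+0926).

U+0926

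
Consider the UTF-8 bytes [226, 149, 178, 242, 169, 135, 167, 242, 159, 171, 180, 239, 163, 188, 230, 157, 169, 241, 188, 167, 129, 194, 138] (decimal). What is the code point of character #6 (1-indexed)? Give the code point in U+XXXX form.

U+7C9C1

Offset 0: leading byte 0xE2 = 11100010 → 3-byte char #1 = E2 95 B2.
Offset 3: leading byte 0xF2 = 11110010 → 4-byte char #2 = F2 A9 87 A7.
Offset 7: leading byte 0xF2 = 11110010 → 4-byte char #3 = F2 9F AB B4.
Offset 11: leading byte 0xEF = 11101111 → 3-byte char #4 = EF A3 BC.
Offset 14: leading byte 0xE6 = 11100110 → 3-byte char #5 = E6 9D A9.
Offset 17: leading byte 0xF1 = 11110001 → 4-byte char #6 = F1 BC A7 81.
Leading byte 0xF1 = 11110001 matches 11110xxx → 4-byte sequence.
Byte 1: 0xF1 = 11110001, payload 001 (3 bits).
Byte 2: 0xBC = 10111100 (10xxxxxx ✓), payload 111100.
Byte 3: 0xA7 = 10100111 (10xxxxxx ✓), payload 100111.
Byte 4: 0x81 = 10000001 (10xxxxxx ✓), payload 000001.
Concatenate: 001111100100111000001 = 0x7C9C1 (21 bits → U+7C9C1).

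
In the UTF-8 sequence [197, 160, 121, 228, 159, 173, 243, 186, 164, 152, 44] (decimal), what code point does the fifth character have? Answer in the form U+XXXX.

Offset 0: leading byte 0xC5 = 11000101 → 2-byte char #1 = C5 A0.
Offset 2: leading byte 0x79 = 01111001 → 1-byte char #2 = 79.
Offset 3: leading byte 0xE4 = 11100100 → 3-byte char #3 = E4 9F AD.
Offset 6: leading byte 0xF3 = 11110011 → 4-byte char #4 = F3 BA A4 98.
Offset 10: leading byte 0x2C = 00101100 → 1-byte char #5 = 2C.
Leading byte 0x2C = 00101100 matches 0xxxxxxx → 1-byte sequence.
Byte 1: 0x2C = 00101100, payload 0101100 (7 bits).
Concatenate: 0101100 = 0x2C (7 bits → U+002C).

U+002C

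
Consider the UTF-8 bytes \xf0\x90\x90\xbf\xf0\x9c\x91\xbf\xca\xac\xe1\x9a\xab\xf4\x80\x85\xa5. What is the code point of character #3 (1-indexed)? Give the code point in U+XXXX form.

Offset 0: leading byte 0xF0 = 11110000 → 4-byte char #1 = F0 90 90 BF.
Offset 4: leading byte 0xF0 = 11110000 → 4-byte char #2 = F0 9C 91 BF.
Offset 8: leading byte 0xCA = 11001010 → 2-byte char #3 = CA AC.
Leading byte 0xCA = 11001010 matches 110xxxxx → 2-byte sequence.
Byte 1: 0xCA = 11001010, payload 01010 (5 bits).
Byte 2: 0xAC = 10101100 (10xxxxxx ✓), payload 101100.
Concatenate: 01010101100 = 0x2AC (11 bits → U+02AC).

U+02AC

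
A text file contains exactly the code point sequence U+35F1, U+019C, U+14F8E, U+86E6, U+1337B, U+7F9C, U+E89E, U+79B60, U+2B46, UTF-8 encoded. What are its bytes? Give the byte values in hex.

E3 97 B1 C6 9C F0 94 BE 8E E8 9B A6 F0 93 8D BB E7 BE 9C EE A2 9E F1 B9 AD A0 E2 AD 86

U+35F1: 3-byte form → E3 97 B1.
U+019C: 2-byte form → C6 9C.
U+14F8E: 4-byte form → F0 94 BE 8E.
U+86E6: 3-byte form → E8 9B A6.
U+1337B: 4-byte form → F0 93 8D BB.
U+7F9C: 3-byte form → E7 BE 9C.
U+E89E: 3-byte form → EE A2 9E.
U+79B60: 4-byte form → F1 B9 AD A0.
U+2B46: 3-byte form → E2 AD 86.
Concatenated (29 bytes): E3 97 B1 C6 9C F0 94 BE 8E E8 9B A6 F0 93 8D BB E7 BE 9C EE A2 9E F1 B9 AD A0 E2 AD 86.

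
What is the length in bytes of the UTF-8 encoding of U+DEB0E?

U+DEB0E = 0xDEB0E. UTF-8 uses 1 byte below 0x80, 2 below 0x800, 3 below 0x10000, 4 up to 0x10FFFF. 0xDEB0E is in U+10000–U+10FFFF → 4 bytes.

4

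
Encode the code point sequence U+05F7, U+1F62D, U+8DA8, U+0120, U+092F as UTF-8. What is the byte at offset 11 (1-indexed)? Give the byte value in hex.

0xA0

1-indexed offset 11 is 0-indexed offset 10.
U+05F7 → 2-byte form D7 B7 at offsets 0–1.
U+1F62D → 4-byte form F0 9F 98 AD at offsets 2–5.
U+8DA8 → 3-byte form E8 B6 A8 at offsets 6–8.
U+0120 → 2-byte form C4 A0 at offsets 9–10.
Offset 10 falls in char 4's range; it's byte 2 of C4 A0 = 0xA0.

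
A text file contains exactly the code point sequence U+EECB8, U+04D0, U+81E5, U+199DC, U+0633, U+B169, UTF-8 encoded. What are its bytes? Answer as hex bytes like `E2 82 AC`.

F3 AE B2 B8 D3 90 E8 87 A5 F0 99 A7 9C D8 B3 EB 85 A9

U+EECB8: 4-byte form → F3 AE B2 B8.
U+04D0: 2-byte form → D3 90.
U+81E5: 3-byte form → E8 87 A5.
U+199DC: 4-byte form → F0 99 A7 9C.
U+0633: 2-byte form → D8 B3.
U+B169: 3-byte form → EB 85 A9.
Concatenated (18 bytes): F3 AE B2 B8 D3 90 E8 87 A5 F0 99 A7 9C D8 B3 EB 85 A9.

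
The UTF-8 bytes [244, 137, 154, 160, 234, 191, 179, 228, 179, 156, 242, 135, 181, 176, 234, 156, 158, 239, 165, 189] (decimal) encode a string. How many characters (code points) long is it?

Byte at offset 0: 0xF4 = 11110100 → 4-byte char (#1). Advance 4.
Byte at offset 4: 0xEA = 11101010 → 3-byte char (#2). Advance 3.
Byte at offset 7: 0xE4 = 11100100 → 3-byte char (#3). Advance 3.
Byte at offset 10: 0xF2 = 11110010 → 4-byte char (#4). Advance 4.
Byte at offset 14: 0xEA = 11101010 → 3-byte char (#5). Advance 3.
Byte at offset 17: 0xEF = 11101111 → 3-byte char (#6). Advance 3.
Reached end at offset 20 after 6 code points.

6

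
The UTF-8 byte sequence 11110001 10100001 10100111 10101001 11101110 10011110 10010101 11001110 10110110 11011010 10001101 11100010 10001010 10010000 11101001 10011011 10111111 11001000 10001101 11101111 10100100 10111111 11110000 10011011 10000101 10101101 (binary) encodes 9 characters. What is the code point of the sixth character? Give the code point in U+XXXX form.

Offset 0: leading byte 0xF1 = 11110001 → 4-byte char #1 = F1 A1 A7 A9.
Offset 4: leading byte 0xEE = 11101110 → 3-byte char #2 = EE 9E 95.
Offset 7: leading byte 0xCE = 11001110 → 2-byte char #3 = CE B6.
Offset 9: leading byte 0xDA = 11011010 → 2-byte char #4 = DA 8D.
Offset 11: leading byte 0xE2 = 11100010 → 3-byte char #5 = E2 8A 90.
Offset 14: leading byte 0xE9 = 11101001 → 3-byte char #6 = E9 9B BF.
Leading byte 0xE9 = 11101001 matches 1110xxxx → 3-byte sequence.
Byte 1: 0xE9 = 11101001, payload 1001 (4 bits).
Byte 2: 0x9B = 10011011 (10xxxxxx ✓), payload 011011.
Byte 3: 0xBF = 10111111 (10xxxxxx ✓), payload 111111.
Concatenate: 1001011011111111 = 0x96FF (16 bits → U+96FF).

U+96FF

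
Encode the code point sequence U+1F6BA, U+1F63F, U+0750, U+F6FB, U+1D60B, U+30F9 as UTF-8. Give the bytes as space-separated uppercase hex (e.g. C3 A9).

F0 9F 9A BA F0 9F 98 BF DD 90 EF 9B BB F0 9D 98 8B E3 83 B9

U+1F6BA: 4-byte form → F0 9F 9A BA.
U+1F63F: 4-byte form → F0 9F 98 BF.
U+0750: 2-byte form → DD 90.
U+F6FB: 3-byte form → EF 9B BB.
U+1D60B: 4-byte form → F0 9D 98 8B.
U+30F9: 3-byte form → E3 83 B9.
Concatenated (20 bytes): F0 9F 9A BA F0 9F 98 BF DD 90 EF 9B BB F0 9D 98 8B E3 83 B9.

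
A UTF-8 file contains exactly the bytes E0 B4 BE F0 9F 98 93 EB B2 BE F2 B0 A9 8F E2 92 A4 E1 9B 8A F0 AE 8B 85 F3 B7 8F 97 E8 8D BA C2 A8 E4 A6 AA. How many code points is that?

11

Byte at offset 0: 0xE0 = 11100000 → 3-byte char (#1). Advance 3.
Byte at offset 3: 0xF0 = 11110000 → 4-byte char (#2). Advance 4.
Byte at offset 7: 0xEB = 11101011 → 3-byte char (#3). Advance 3.
Byte at offset 10: 0xF2 = 11110010 → 4-byte char (#4). Advance 4.
Byte at offset 14: 0xE2 = 11100010 → 3-byte char (#5). Advance 3.
Byte at offset 17: 0xE1 = 11100001 → 3-byte char (#6). Advance 3.
Byte at offset 20: 0xF0 = 11110000 → 4-byte char (#7). Advance 4.
Byte at offset 24: 0xF3 = 11110011 → 4-byte char (#8). Advance 4.
Byte at offset 28: 0xE8 = 11101000 → 3-byte char (#9). Advance 3.
Byte at offset 31: 0xC2 = 11000010 → 2-byte char (#10). Advance 2.
Byte at offset 33: 0xE4 = 11100100 → 3-byte char (#11). Advance 3.
Reached end at offset 36 after 11 code points.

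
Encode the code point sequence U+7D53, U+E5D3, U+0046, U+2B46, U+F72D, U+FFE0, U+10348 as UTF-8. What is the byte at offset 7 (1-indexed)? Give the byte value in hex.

0x46

1-indexed offset 7 is 0-indexed offset 6.
U+7D53 → 3-byte form E7 B5 93 at offsets 0–2.
U+E5D3 → 3-byte form EE 97 93 at offsets 3–5.
U+0046 → 1-byte form 46 at offsets 6–6.
Offset 6 falls in char 3's range; it's byte 1 of 46 = 0x46.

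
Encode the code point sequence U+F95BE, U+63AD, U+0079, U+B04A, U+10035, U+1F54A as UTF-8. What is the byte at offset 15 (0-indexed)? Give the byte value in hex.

U+F95BE → 4-byte form F3 B9 96 BE at offsets 0–3.
U+63AD → 3-byte form E6 8E AD at offsets 4–6.
U+0079 → 1-byte form 79 at offsets 7–7.
U+B04A → 3-byte form EB 81 8A at offsets 8–10.
U+10035 → 4-byte form F0 90 80 B5 at offsets 11–14.
U+1F54A → 4-byte form F0 9F 95 8A at offsets 15–18.
Offset 15 falls in char 6's range; it's byte 1 of F0 9F 95 8A = 0xF0.

0xF0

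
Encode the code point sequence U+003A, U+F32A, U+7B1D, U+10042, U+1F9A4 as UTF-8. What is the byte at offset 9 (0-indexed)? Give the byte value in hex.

0x81

U+003A → 1-byte form 3A at offsets 0–0.
U+F32A → 3-byte form EF 8C AA at offsets 1–3.
U+7B1D → 3-byte form E7 AC 9D at offsets 4–6.
U+10042 → 4-byte form F0 90 81 82 at offsets 7–10.
Offset 9 falls in char 4's range; it's byte 3 of F0 90 81 82 = 0x81.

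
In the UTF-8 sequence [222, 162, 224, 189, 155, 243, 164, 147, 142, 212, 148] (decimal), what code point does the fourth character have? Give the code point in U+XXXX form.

Offset 0: leading byte 0xDE = 11011110 → 2-byte char #1 = DE A2.
Offset 2: leading byte 0xE0 = 11100000 → 3-byte char #2 = E0 BD 9B.
Offset 5: leading byte 0xF3 = 11110011 → 4-byte char #3 = F3 A4 93 8E.
Offset 9: leading byte 0xD4 = 11010100 → 2-byte char #4 = D4 94.
Leading byte 0xD4 = 11010100 matches 110xxxxx → 2-byte sequence.
Byte 1: 0xD4 = 11010100, payload 10100 (5 bits).
Byte 2: 0x94 = 10010100 (10xxxxxx ✓), payload 010100.
Concatenate: 10100010100 = 0x514 (11 bits → U+0514).

U+0514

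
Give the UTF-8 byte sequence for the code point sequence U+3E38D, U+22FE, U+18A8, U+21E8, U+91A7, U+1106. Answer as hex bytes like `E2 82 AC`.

F0 BE 8E 8D E2 8B BE E1 A2 A8 E2 87 A8 E9 86 A7 E1 84 86

U+3E38D: 4-byte form → F0 BE 8E 8D.
U+22FE: 3-byte form → E2 8B BE.
U+18A8: 3-byte form → E1 A2 A8.
U+21E8: 3-byte form → E2 87 A8.
U+91A7: 3-byte form → E9 86 A7.
U+1106: 3-byte form → E1 84 86.
Concatenated (19 bytes): F0 BE 8E 8D E2 8B BE E1 A2 A8 E2 87 A8 E9 86 A7 E1 84 86.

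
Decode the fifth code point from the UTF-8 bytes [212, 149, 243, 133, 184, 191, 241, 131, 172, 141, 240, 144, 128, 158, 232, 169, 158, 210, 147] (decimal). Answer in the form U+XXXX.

Offset 0: leading byte 0xD4 = 11010100 → 2-byte char #1 = D4 95.
Offset 2: leading byte 0xF3 = 11110011 → 4-byte char #2 = F3 85 B8 BF.
Offset 6: leading byte 0xF1 = 11110001 → 4-byte char #3 = F1 83 AC 8D.
Offset 10: leading byte 0xF0 = 11110000 → 4-byte char #4 = F0 90 80 9E.
Offset 14: leading byte 0xE8 = 11101000 → 3-byte char #5 = E8 A9 9E.
Leading byte 0xE8 = 11101000 matches 1110xxxx → 3-byte sequence.
Byte 1: 0xE8 = 11101000, payload 1000 (4 bits).
Byte 2: 0xA9 = 10101001 (10xxxxxx ✓), payload 101001.
Byte 3: 0x9E = 10011110 (10xxxxxx ✓), payload 011110.
Concatenate: 1000101001011110 = 0x8A5E (16 bits → U+8A5E).

U+8A5E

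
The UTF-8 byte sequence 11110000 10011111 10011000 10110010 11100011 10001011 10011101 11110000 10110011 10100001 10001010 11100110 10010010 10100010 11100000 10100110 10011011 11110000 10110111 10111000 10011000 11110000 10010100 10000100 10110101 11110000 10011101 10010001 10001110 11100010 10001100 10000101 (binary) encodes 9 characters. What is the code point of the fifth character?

U+099B

Offset 0: leading byte 0xF0 = 11110000 → 4-byte char #1 = F0 9F 98 B2.
Offset 4: leading byte 0xE3 = 11100011 → 3-byte char #2 = E3 8B 9D.
Offset 7: leading byte 0xF0 = 11110000 → 4-byte char #3 = F0 B3 A1 8A.
Offset 11: leading byte 0xE6 = 11100110 → 3-byte char #4 = E6 92 A2.
Offset 14: leading byte 0xE0 = 11100000 → 3-byte char #5 = E0 A6 9B.
Leading byte 0xE0 = 11100000 matches 1110xxxx → 3-byte sequence.
Byte 1: 0xE0 = 11100000, payload 0000 (4 bits).
Byte 2: 0xA6 = 10100110 (10xxxxxx ✓), payload 100110.
Byte 3: 0x9B = 10011011 (10xxxxxx ✓), payload 011011.
Concatenate: 0000100110011011 = 0x99B (16 bits → U+099B).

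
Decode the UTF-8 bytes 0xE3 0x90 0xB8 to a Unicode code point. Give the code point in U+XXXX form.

U+3438

Leading byte 0xE3 = 11100011 matches 1110xxxx → 3-byte sequence.
Byte 1: 0xE3 = 11100011, payload 0011 (4 bits).
Byte 2: 0x90 = 10010000 (10xxxxxx ✓), payload 010000.
Byte 3: 0xB8 = 10111000 (10xxxxxx ✓), payload 111000.
Concatenate: 0011010000111000 = 0x3438 (16 bits → U+3438).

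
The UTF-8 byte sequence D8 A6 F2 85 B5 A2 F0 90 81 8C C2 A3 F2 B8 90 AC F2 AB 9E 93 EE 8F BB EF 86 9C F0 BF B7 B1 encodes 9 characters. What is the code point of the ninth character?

Offset 0: leading byte 0xD8 = 11011000 → 2-byte char #1 = D8 A6.
Offset 2: leading byte 0xF2 = 11110010 → 4-byte char #2 = F2 85 B5 A2.
Offset 6: leading byte 0xF0 = 11110000 → 4-byte char #3 = F0 90 81 8C.
Offset 10: leading byte 0xC2 = 11000010 → 2-byte char #4 = C2 A3.
Offset 12: leading byte 0xF2 = 11110010 → 4-byte char #5 = F2 B8 90 AC.
Offset 16: leading byte 0xF2 = 11110010 → 4-byte char #6 = F2 AB 9E 93.
Offset 20: leading byte 0xEE = 11101110 → 3-byte char #7 = EE 8F BB.
Offset 23: leading byte 0xEF = 11101111 → 3-byte char #8 = EF 86 9C.
Offset 26: leading byte 0xF0 = 11110000 → 4-byte char #9 = F0 BF B7 B1.
Leading byte 0xF0 = 11110000 matches 11110xxx → 4-byte sequence.
Byte 1: 0xF0 = 11110000, payload 000 (3 bits).
Byte 2: 0xBF = 10111111 (10xxxxxx ✓), payload 111111.
Byte 3: 0xB7 = 10110111 (10xxxxxx ✓), payload 110111.
Byte 4: 0xB1 = 10110001 (10xxxxxx ✓), payload 110001.
Concatenate: 000111111110111110001 = 0x3FDF1 (21 bits → U+3FDF1).

U+3FDF1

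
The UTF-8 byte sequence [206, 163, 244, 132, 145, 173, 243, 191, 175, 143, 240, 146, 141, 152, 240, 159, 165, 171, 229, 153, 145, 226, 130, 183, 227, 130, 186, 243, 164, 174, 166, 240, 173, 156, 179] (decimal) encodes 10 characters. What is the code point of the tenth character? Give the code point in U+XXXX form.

Offset 0: leading byte 0xCE = 11001110 → 2-byte char #1 = CE A3.
Offset 2: leading byte 0xF4 = 11110100 → 4-byte char #2 = F4 84 91 AD.
Offset 6: leading byte 0xF3 = 11110011 → 4-byte char #3 = F3 BF AF 8F.
Offset 10: leading byte 0xF0 = 11110000 → 4-byte char #4 = F0 92 8D 98.
Offset 14: leading byte 0xF0 = 11110000 → 4-byte char #5 = F0 9F A5 AB.
Offset 18: leading byte 0xE5 = 11100101 → 3-byte char #6 = E5 99 91.
Offset 21: leading byte 0xE2 = 11100010 → 3-byte char #7 = E2 82 B7.
Offset 24: leading byte 0xE3 = 11100011 → 3-byte char #8 = E3 82 BA.
Offset 27: leading byte 0xF3 = 11110011 → 4-byte char #9 = F3 A4 AE A6.
Offset 31: leading byte 0xF0 = 11110000 → 4-byte char #10 = F0 AD 9C B3.
Leading byte 0xF0 = 11110000 matches 11110xxx → 4-byte sequence.
Byte 1: 0xF0 = 11110000, payload 000 (3 bits).
Byte 2: 0xAD = 10101101 (10xxxxxx ✓), payload 101101.
Byte 3: 0x9C = 10011100 (10xxxxxx ✓), payload 011100.
Byte 4: 0xB3 = 10110011 (10xxxxxx ✓), payload 110011.
Concatenate: 000101101011100110011 = 0x2D733 (21 bits → U+2D733).

U+2D733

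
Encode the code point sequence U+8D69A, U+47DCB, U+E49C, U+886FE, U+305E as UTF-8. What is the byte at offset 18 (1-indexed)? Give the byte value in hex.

0x9E

1-indexed offset 18 is 0-indexed offset 17.
U+8D69A → 4-byte form F2 8D 9A 9A at offsets 0–3.
U+47DCB → 4-byte form F1 87 B7 8B at offsets 4–7.
U+E49C → 3-byte form EE 92 9C at offsets 8–10.
U+886FE → 4-byte form F2 88 9B BE at offsets 11–14.
U+305E → 3-byte form E3 81 9E at offsets 15–17.
Offset 17 falls in char 5's range; it's byte 3 of E3 81 9E = 0x9E.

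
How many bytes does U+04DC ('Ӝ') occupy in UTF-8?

U+04DC = 0x4DC. UTF-8 uses 1 byte below 0x80, 2 below 0x800, 3 below 0x10000, 4 up to 0x10FFFF. 0x4DC is in U+0080–U+07FF → 2 bytes.

2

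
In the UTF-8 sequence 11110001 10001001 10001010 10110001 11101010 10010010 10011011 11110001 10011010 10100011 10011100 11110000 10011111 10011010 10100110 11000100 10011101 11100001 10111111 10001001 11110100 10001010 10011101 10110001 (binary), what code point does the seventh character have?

U+10A771

Offset 0: leading byte 0xF1 = 11110001 → 4-byte char #1 = F1 89 8A B1.
Offset 4: leading byte 0xEA = 11101010 → 3-byte char #2 = EA 92 9B.
Offset 7: leading byte 0xF1 = 11110001 → 4-byte char #3 = F1 9A A3 9C.
Offset 11: leading byte 0xF0 = 11110000 → 4-byte char #4 = F0 9F 9A A6.
Offset 15: leading byte 0xC4 = 11000100 → 2-byte char #5 = C4 9D.
Offset 17: leading byte 0xE1 = 11100001 → 3-byte char #6 = E1 BF 89.
Offset 20: leading byte 0xF4 = 11110100 → 4-byte char #7 = F4 8A 9D B1.
Leading byte 0xF4 = 11110100 matches 11110xxx → 4-byte sequence.
Byte 1: 0xF4 = 11110100, payload 100 (3 bits).
Byte 2: 0x8A = 10001010 (10xxxxxx ✓), payload 001010.
Byte 3: 0x9D = 10011101 (10xxxxxx ✓), payload 011101.
Byte 4: 0xB1 = 10110001 (10xxxxxx ✓), payload 110001.
Concatenate: 100001010011101110001 = 0x10A771 (21 bits → U+10A771).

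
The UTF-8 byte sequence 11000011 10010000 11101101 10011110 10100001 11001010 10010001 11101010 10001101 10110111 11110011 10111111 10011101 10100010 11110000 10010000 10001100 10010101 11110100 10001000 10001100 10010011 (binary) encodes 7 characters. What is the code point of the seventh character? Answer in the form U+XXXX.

Offset 0: leading byte 0xC3 = 11000011 → 2-byte char #1 = C3 90.
Offset 2: leading byte 0xED = 11101101 → 3-byte char #2 = ED 9E A1.
Offset 5: leading byte 0xCA = 11001010 → 2-byte char #3 = CA 91.
Offset 7: leading byte 0xEA = 11101010 → 3-byte char #4 = EA 8D B7.
Offset 10: leading byte 0xF3 = 11110011 → 4-byte char #5 = F3 BF 9D A2.
Offset 14: leading byte 0xF0 = 11110000 → 4-byte char #6 = F0 90 8C 95.
Offset 18: leading byte 0xF4 = 11110100 → 4-byte char #7 = F4 88 8C 93.
Leading byte 0xF4 = 11110100 matches 11110xxx → 4-byte sequence.
Byte 1: 0xF4 = 11110100, payload 100 (3 bits).
Byte 2: 0x88 = 10001000 (10xxxxxx ✓), payload 001000.
Byte 3: 0x8C = 10001100 (10xxxxxx ✓), payload 001100.
Byte 4: 0x93 = 10010011 (10xxxxxx ✓), payload 010011.
Concatenate: 100001000001100010011 = 0x108313 (21 bits → U+108313).

U+108313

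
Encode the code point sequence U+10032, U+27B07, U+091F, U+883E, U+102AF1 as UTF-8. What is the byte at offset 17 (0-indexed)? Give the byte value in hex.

U+10032 → 4-byte form F0 90 80 B2 at offsets 0–3.
U+27B07 → 4-byte form F0 A7 AC 87 at offsets 4–7.
U+091F → 3-byte form E0 A4 9F at offsets 8–10.
U+883E → 3-byte form E8 A0 BE at offsets 11–13.
U+102AF1 → 4-byte form F4 82 AB B1 at offsets 14–17.
Offset 17 falls in char 5's range; it's byte 4 of F4 82 AB B1 = 0xB1.

0xB1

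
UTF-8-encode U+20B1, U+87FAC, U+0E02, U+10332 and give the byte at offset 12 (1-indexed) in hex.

1-indexed offset 12 is 0-indexed offset 11.
U+20B1 → 3-byte form E2 82 B1 at offsets 0–2.
U+87FAC → 4-byte form F2 87 BE AC at offsets 3–6.
U+0E02 → 3-byte form E0 B8 82 at offsets 7–9.
U+10332 → 4-byte form F0 90 8C B2 at offsets 10–13.
Offset 11 falls in char 4's range; it's byte 2 of F0 90 8C B2 = 0x90.

0x90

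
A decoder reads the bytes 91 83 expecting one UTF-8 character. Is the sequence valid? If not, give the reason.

invalid (continuation byte with no leading byte)

Byte 0x91 = 10010001 has the form 10xxxxxx — a continuation byte — but there is no preceding leading byte.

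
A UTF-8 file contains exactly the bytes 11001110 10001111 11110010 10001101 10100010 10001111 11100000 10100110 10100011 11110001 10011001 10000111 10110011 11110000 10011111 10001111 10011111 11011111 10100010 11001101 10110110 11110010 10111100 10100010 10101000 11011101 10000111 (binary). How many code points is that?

Byte at offset 0: 0xCE = 11001110 → 2-byte char (#1). Advance 2.
Byte at offset 2: 0xF2 = 11110010 → 4-byte char (#2). Advance 4.
Byte at offset 6: 0xE0 = 11100000 → 3-byte char (#3). Advance 3.
Byte at offset 9: 0xF1 = 11110001 → 4-byte char (#4). Advance 4.
Byte at offset 13: 0xF0 = 11110000 → 4-byte char (#5). Advance 4.
Byte at offset 17: 0xDF = 11011111 → 2-byte char (#6). Advance 2.
Byte at offset 19: 0xCD = 11001101 → 2-byte char (#7). Advance 2.
Byte at offset 21: 0xF2 = 11110010 → 4-byte char (#8). Advance 4.
Byte at offset 25: 0xDD = 11011101 → 2-byte char (#9). Advance 2.
Reached end at offset 27 after 9 code points.

9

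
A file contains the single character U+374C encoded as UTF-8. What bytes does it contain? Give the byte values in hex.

U+374C = 0x374C = 14156 decimal. In range U+0800–U+FFFF → 3-byte form: 1110xxxx 10xxxxxx 10xxxxxx.
Binary (16 bits): 0011011101001100.
Split 4+6+6: 0011 | 011101 | 001100.
Byte 1: 11100011 = 0xE3.
Byte 2: 10011101 = 0x9D.
Byte 3: 10001100 = 0x8C.

E3 9D 8C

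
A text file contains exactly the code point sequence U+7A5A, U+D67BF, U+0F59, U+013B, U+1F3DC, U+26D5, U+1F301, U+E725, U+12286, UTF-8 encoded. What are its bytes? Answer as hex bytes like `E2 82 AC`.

E7 A9 9A F3 96 9E BF E0 BD 99 C4 BB F0 9F 8F 9C E2 9B 95 F0 9F 8C 81 EE 9C A5 F0 92 8A 86

U+7A5A: 3-byte form → E7 A9 9A.
U+D67BF: 4-byte form → F3 96 9E BF.
U+0F59: 3-byte form → E0 BD 99.
U+013B: 2-byte form → C4 BB.
U+1F3DC: 4-byte form → F0 9F 8F 9C.
U+26D5: 3-byte form → E2 9B 95.
U+1F301: 4-byte form → F0 9F 8C 81.
U+E725: 3-byte form → EE 9C A5.
U+12286: 4-byte form → F0 92 8A 86.
Concatenated (30 bytes): E7 A9 9A F3 96 9E BF E0 BD 99 C4 BB F0 9F 8F 9C E2 9B 95 F0 9F 8C 81 EE 9C A5 F0 92 8A 86.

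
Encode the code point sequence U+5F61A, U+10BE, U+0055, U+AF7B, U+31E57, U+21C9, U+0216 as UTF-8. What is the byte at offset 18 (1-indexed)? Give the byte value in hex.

0x89

1-indexed offset 18 is 0-indexed offset 17.
U+5F61A → 4-byte form F1 9F 98 9A at offsets 0–3.
U+10BE → 3-byte form E1 82 BE at offsets 4–6.
U+0055 → 1-byte form 55 at offsets 7–7.
U+AF7B → 3-byte form EA BD BB at offsets 8–10.
U+31E57 → 4-byte form F0 B1 B9 97 at offsets 11–14.
U+21C9 → 3-byte form E2 87 89 at offsets 15–17.
Offset 17 falls in char 6's range; it's byte 3 of E2 87 89 = 0x89.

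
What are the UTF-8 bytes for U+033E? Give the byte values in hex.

CC BE

U+033E = 0x33E = 830 decimal. In range U+0080–U+07FF → 2-byte form: 110xxxxx 10xxxxxx.
Binary (11 bits): 01100111110.
Split 5+6: 01100 | 111110.
Byte 1: 11001100 = 0xCC.
Byte 2: 10111110 = 0xBE.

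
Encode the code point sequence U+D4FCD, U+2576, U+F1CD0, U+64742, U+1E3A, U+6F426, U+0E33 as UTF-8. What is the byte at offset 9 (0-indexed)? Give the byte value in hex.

0xB3

U+D4FCD → 4-byte form F3 94 BF 8D at offsets 0–3.
U+2576 → 3-byte form E2 95 B6 at offsets 4–6.
U+F1CD0 → 4-byte form F3 B1 B3 90 at offsets 7–10.
Offset 9 falls in char 3's range; it's byte 3 of F3 B1 B3 90 = 0xB3.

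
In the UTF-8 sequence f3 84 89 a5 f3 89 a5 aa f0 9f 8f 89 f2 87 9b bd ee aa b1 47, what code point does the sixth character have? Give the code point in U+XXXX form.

Offset 0: leading byte 0xF3 = 11110011 → 4-byte char #1 = F3 84 89 A5.
Offset 4: leading byte 0xF3 = 11110011 → 4-byte char #2 = F3 89 A5 AA.
Offset 8: leading byte 0xF0 = 11110000 → 4-byte char #3 = F0 9F 8F 89.
Offset 12: leading byte 0xF2 = 11110010 → 4-byte char #4 = F2 87 9B BD.
Offset 16: leading byte 0xEE = 11101110 → 3-byte char #5 = EE AA B1.
Offset 19: leading byte 0x47 = 01000111 → 1-byte char #6 = 47.
Leading byte 0x47 = 01000111 matches 0xxxxxxx → 1-byte sequence.
Byte 1: 0x47 = 01000111, payload 1000111 (7 bits).
Concatenate: 1000111 = 0x47 (7 bits → U+0047).

U+0047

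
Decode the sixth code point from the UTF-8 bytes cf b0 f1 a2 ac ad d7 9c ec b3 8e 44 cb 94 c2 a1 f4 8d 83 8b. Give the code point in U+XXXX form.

Offset 0: leading byte 0xCF = 11001111 → 2-byte char #1 = CF B0.
Offset 2: leading byte 0xF1 = 11110001 → 4-byte char #2 = F1 A2 AC AD.
Offset 6: leading byte 0xD7 = 11010111 → 2-byte char #3 = D7 9C.
Offset 8: leading byte 0xEC = 11101100 → 3-byte char #4 = EC B3 8E.
Offset 11: leading byte 0x44 = 01000100 → 1-byte char #5 = 44.
Offset 12: leading byte 0xCB = 11001011 → 2-byte char #6 = CB 94.
Leading byte 0xCB = 11001011 matches 110xxxxx → 2-byte sequence.
Byte 1: 0xCB = 11001011, payload 01011 (5 bits).
Byte 2: 0x94 = 10010100 (10xxxxxx ✓), payload 010100.
Concatenate: 01011010100 = 0x2D4 (11 bits → U+02D4).

U+02D4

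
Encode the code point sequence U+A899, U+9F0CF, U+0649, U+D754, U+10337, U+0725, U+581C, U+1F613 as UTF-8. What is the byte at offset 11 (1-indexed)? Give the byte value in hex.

0x9D

1-indexed offset 11 is 0-indexed offset 10.
U+A899 → 3-byte form EA A2 99 at offsets 0–2.
U+9F0CF → 4-byte form F2 9F 83 8F at offsets 3–6.
U+0649 → 2-byte form D9 89 at offsets 7–8.
U+D754 → 3-byte form ED 9D 94 at offsets 9–11.
Offset 10 falls in char 4's range; it's byte 2 of ED 9D 94 = 0x9D.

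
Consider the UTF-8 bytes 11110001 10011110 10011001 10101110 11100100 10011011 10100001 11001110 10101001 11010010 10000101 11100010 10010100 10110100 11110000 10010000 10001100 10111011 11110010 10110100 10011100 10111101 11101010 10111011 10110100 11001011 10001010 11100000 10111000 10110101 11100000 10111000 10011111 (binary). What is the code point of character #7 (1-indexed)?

U+B473D

Offset 0: leading byte 0xF1 = 11110001 → 4-byte char #1 = F1 9E 99 AE.
Offset 4: leading byte 0xE4 = 11100100 → 3-byte char #2 = E4 9B A1.
Offset 7: leading byte 0xCE = 11001110 → 2-byte char #3 = CE A9.
Offset 9: leading byte 0xD2 = 11010010 → 2-byte char #4 = D2 85.
Offset 11: leading byte 0xE2 = 11100010 → 3-byte char #5 = E2 94 B4.
Offset 14: leading byte 0xF0 = 11110000 → 4-byte char #6 = F0 90 8C BB.
Offset 18: leading byte 0xF2 = 11110010 → 4-byte char #7 = F2 B4 9C BD.
Leading byte 0xF2 = 11110010 matches 11110xxx → 4-byte sequence.
Byte 1: 0xF2 = 11110010, payload 010 (3 bits).
Byte 2: 0xB4 = 10110100 (10xxxxxx ✓), payload 110100.
Byte 3: 0x9C = 10011100 (10xxxxxx ✓), payload 011100.
Byte 4: 0xBD = 10111101 (10xxxxxx ✓), payload 111101.
Concatenate: 010110100011100111101 = 0xB473D (21 bits → U+B473D).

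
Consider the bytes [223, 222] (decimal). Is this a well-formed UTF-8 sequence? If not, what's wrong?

Leading byte 0xDF = 11011111 → 2-byte form.
Byte 2 is 0xDE = 11011110, which is not 10xxxxxx — expected a continuation byte.

invalid (non-continuation byte where continuation expected)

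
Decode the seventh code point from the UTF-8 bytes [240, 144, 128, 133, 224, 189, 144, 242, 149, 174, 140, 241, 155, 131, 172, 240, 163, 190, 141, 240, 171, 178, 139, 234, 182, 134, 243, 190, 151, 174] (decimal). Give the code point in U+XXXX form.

U+AD86

Offset 0: leading byte 0xF0 = 11110000 → 4-byte char #1 = F0 90 80 85.
Offset 4: leading byte 0xE0 = 11100000 → 3-byte char #2 = E0 BD 90.
Offset 7: leading byte 0xF2 = 11110010 → 4-byte char #3 = F2 95 AE 8C.
Offset 11: leading byte 0xF1 = 11110001 → 4-byte char #4 = F1 9B 83 AC.
Offset 15: leading byte 0xF0 = 11110000 → 4-byte char #5 = F0 A3 BE 8D.
Offset 19: leading byte 0xF0 = 11110000 → 4-byte char #6 = F0 AB B2 8B.
Offset 23: leading byte 0xEA = 11101010 → 3-byte char #7 = EA B6 86.
Leading byte 0xEA = 11101010 matches 1110xxxx → 3-byte sequence.
Byte 1: 0xEA = 11101010, payload 1010 (4 bits).
Byte 2: 0xB6 = 10110110 (10xxxxxx ✓), payload 110110.
Byte 3: 0x86 = 10000110 (10xxxxxx ✓), payload 000110.
Concatenate: 1010110110000110 = 0xAD86 (16 bits → U+AD86).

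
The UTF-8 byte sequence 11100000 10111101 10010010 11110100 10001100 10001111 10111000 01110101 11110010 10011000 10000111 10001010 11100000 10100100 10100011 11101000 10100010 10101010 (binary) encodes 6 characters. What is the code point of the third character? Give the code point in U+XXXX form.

U+0075

Offset 0: leading byte 0xE0 = 11100000 → 3-byte char #1 = E0 BD 92.
Offset 3: leading byte 0xF4 = 11110100 → 4-byte char #2 = F4 8C 8F B8.
Offset 7: leading byte 0x75 = 01110101 → 1-byte char #3 = 75.
Leading byte 0x75 = 01110101 matches 0xxxxxxx → 1-byte sequence.
Byte 1: 0x75 = 01110101, payload 1110101 (7 bits).
Concatenate: 1110101 = 0x75 (7 bits → U+0075).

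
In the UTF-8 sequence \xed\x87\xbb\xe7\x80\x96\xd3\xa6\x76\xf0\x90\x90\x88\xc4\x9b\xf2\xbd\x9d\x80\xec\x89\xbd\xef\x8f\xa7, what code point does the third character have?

U+04E6

Offset 0: leading byte 0xED = 11101101 → 3-byte char #1 = ED 87 BB.
Offset 3: leading byte 0xE7 = 11100111 → 3-byte char #2 = E7 80 96.
Offset 6: leading byte 0xD3 = 11010011 → 2-byte char #3 = D3 A6.
Leading byte 0xD3 = 11010011 matches 110xxxxx → 2-byte sequence.
Byte 1: 0xD3 = 11010011, payload 10011 (5 bits).
Byte 2: 0xA6 = 10100110 (10xxxxxx ✓), payload 100110.
Concatenate: 10011100110 = 0x4E6 (11 bits → U+04E6).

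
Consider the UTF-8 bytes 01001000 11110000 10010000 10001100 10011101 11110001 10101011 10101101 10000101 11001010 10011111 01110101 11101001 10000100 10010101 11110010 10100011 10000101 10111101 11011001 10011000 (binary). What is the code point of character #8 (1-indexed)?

U+0658

Offset 0: leading byte 0x48 = 01001000 → 1-byte char #1 = 48.
Offset 1: leading byte 0xF0 = 11110000 → 4-byte char #2 = F0 90 8C 9D.
Offset 5: leading byte 0xF1 = 11110001 → 4-byte char #3 = F1 AB AD 85.
Offset 9: leading byte 0xCA = 11001010 → 2-byte char #4 = CA 9F.
Offset 11: leading byte 0x75 = 01110101 → 1-byte char #5 = 75.
Offset 12: leading byte 0xE9 = 11101001 → 3-byte char #6 = E9 84 95.
Offset 15: leading byte 0xF2 = 11110010 → 4-byte char #7 = F2 A3 85 BD.
Offset 19: leading byte 0xD9 = 11011001 → 2-byte char #8 = D9 98.
Leading byte 0xD9 = 11011001 matches 110xxxxx → 2-byte sequence.
Byte 1: 0xD9 = 11011001, payload 11001 (5 bits).
Byte 2: 0x98 = 10011000 (10xxxxxx ✓), payload 011000.
Concatenate: 11001011000 = 0x658 (11 bits → U+0658).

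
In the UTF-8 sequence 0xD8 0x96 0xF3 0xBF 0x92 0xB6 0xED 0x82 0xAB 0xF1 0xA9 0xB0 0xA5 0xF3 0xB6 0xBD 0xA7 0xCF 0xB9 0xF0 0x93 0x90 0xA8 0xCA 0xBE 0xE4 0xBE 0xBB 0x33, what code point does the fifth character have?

U+F6F67

Offset 0: leading byte 0xD8 = 11011000 → 2-byte char #1 = D8 96.
Offset 2: leading byte 0xF3 = 11110011 → 4-byte char #2 = F3 BF 92 B6.
Offset 6: leading byte 0xED = 11101101 → 3-byte char #3 = ED 82 AB.
Offset 9: leading byte 0xF1 = 11110001 → 4-byte char #4 = F1 A9 B0 A5.
Offset 13: leading byte 0xF3 = 11110011 → 4-byte char #5 = F3 B6 BD A7.
Leading byte 0xF3 = 11110011 matches 11110xxx → 4-byte sequence.
Byte 1: 0xF3 = 11110011, payload 011 (3 bits).
Byte 2: 0xB6 = 10110110 (10xxxxxx ✓), payload 110110.
Byte 3: 0xBD = 10111101 (10xxxxxx ✓), payload 111101.
Byte 4: 0xA7 = 10100111 (10xxxxxx ✓), payload 100111.
Concatenate: 011110110111101100111 = 0xF6F67 (21 bits → U+F6F67).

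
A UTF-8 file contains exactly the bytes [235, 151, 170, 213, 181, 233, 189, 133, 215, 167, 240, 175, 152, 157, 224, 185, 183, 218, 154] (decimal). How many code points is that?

7

Byte at offset 0: 0xEB = 11101011 → 3-byte char (#1). Advance 3.
Byte at offset 3: 0xD5 = 11010101 → 2-byte char (#2). Advance 2.
Byte at offset 5: 0xE9 = 11101001 → 3-byte char (#3). Advance 3.
Byte at offset 8: 0xD7 = 11010111 → 2-byte char (#4). Advance 2.
Byte at offset 10: 0xF0 = 11110000 → 4-byte char (#5). Advance 4.
Byte at offset 14: 0xE0 = 11100000 → 3-byte char (#6). Advance 3.
Byte at offset 17: 0xDA = 11011010 → 2-byte char (#7). Advance 2.
Reached end at offset 19 after 7 code points.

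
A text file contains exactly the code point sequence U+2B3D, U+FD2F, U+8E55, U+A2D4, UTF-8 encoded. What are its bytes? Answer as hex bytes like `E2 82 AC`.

U+2B3D: 3-byte form → E2 AC BD.
U+FD2F: 3-byte form → EF B4 AF.
U+8E55: 3-byte form → E8 B9 95.
U+A2D4: 3-byte form → EA 8B 94.
Concatenated (12 bytes): E2 AC BD EF B4 AF E8 B9 95 EA 8B 94.

E2 AC BD EF B4 AF E8 B9 95 EA 8B 94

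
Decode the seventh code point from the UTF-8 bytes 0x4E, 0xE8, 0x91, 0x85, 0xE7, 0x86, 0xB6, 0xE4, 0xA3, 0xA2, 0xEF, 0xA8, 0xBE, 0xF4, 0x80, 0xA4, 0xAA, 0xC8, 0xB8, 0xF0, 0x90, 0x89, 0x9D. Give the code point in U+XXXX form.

U+0238

Offset 0: leading byte 0x4E = 01001110 → 1-byte char #1 = 4E.
Offset 1: leading byte 0xE8 = 11101000 → 3-byte char #2 = E8 91 85.
Offset 4: leading byte 0xE7 = 11100111 → 3-byte char #3 = E7 86 B6.
Offset 7: leading byte 0xE4 = 11100100 → 3-byte char #4 = E4 A3 A2.
Offset 10: leading byte 0xEF = 11101111 → 3-byte char #5 = EF A8 BE.
Offset 13: leading byte 0xF4 = 11110100 → 4-byte char #6 = F4 80 A4 AA.
Offset 17: leading byte 0xC8 = 11001000 → 2-byte char #7 = C8 B8.
Leading byte 0xC8 = 11001000 matches 110xxxxx → 2-byte sequence.
Byte 1: 0xC8 = 11001000, payload 01000 (5 bits).
Byte 2: 0xB8 = 10111000 (10xxxxxx ✓), payload 111000.
Concatenate: 01000111000 = 0x238 (11 bits → U+0238).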